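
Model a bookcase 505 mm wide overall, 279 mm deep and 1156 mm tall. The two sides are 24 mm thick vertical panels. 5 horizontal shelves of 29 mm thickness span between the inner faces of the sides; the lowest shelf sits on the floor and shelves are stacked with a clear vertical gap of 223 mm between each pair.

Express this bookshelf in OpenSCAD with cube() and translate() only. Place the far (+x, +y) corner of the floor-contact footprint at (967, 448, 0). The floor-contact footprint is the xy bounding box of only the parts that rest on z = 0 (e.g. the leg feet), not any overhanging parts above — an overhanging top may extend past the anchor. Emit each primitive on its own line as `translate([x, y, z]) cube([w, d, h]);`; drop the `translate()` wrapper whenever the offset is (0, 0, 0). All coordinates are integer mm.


translate([462, 169, 0]) cube([24, 279, 1156]);
translate([943, 169, 0]) cube([24, 279, 1156]);
translate([486, 169, 0]) cube([457, 279, 29]);
translate([486, 169, 252]) cube([457, 279, 29]);
translate([486, 169, 504]) cube([457, 279, 29]);
translate([486, 169, 756]) cube([457, 279, 29]);
translate([486, 169, 1008]) cube([457, 279, 29]);


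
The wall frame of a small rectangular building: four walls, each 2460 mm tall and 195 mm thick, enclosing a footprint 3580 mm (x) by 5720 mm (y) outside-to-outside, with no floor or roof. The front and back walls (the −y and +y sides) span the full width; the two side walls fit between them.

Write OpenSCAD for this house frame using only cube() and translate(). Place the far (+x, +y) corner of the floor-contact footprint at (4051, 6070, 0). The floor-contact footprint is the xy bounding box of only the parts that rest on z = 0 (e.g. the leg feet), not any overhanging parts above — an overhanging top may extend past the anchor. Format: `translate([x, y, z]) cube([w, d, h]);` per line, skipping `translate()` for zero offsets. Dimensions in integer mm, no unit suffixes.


translate([471, 350, 0]) cube([3580, 195, 2460]);
translate([471, 5875, 0]) cube([3580, 195, 2460]);
translate([471, 545, 0]) cube([195, 5330, 2460]);
translate([3856, 545, 0]) cube([195, 5330, 2460]);


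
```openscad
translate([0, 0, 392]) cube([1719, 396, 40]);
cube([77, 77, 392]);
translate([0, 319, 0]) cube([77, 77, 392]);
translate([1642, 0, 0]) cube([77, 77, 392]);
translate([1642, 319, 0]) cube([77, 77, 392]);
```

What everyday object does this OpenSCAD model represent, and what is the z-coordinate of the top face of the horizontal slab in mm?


A bench. The seat-top height is 432 mm.

A long slab on four corner posts — a bench. The slab sits at z = 392 with thickness 40, so the top is 392 + 40 = 432 mm.


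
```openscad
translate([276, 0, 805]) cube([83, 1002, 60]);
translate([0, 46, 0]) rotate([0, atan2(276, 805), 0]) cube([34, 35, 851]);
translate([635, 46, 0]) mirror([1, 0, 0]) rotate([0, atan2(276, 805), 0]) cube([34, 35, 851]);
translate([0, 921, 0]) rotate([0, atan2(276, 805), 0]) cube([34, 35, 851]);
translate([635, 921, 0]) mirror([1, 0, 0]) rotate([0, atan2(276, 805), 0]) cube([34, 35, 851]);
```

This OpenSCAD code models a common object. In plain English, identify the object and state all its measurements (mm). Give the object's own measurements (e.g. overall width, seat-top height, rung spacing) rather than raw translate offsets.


A sawhorse. A 83×1002×60 mm beam (x, y, z) sits on two A-frame leg pairs. Each pair is two raked legs of 34×35 mm section (35 mm along y) splaying symmetrically in x. Each leg rises 805 mm vertically over 276 mm of horizontal reach and is 851 mm long along its own axis. Every leg's outer bottom edge rests on the floor and its outer top edge meets a bottom edge of the beam — the left legs (tilting toward +x) meet the beam's −x bottom edge, the right legs (their mirror images, tilting toward −x) meet its +x bottom edge — so the leg tops tuck under the beam, the beam's underside is 805 mm above the floor, and the feet are 635 mm apart outside-to-outside with the beam centred between them. The two leg pairs are set in 46 mm from either end of the beam.


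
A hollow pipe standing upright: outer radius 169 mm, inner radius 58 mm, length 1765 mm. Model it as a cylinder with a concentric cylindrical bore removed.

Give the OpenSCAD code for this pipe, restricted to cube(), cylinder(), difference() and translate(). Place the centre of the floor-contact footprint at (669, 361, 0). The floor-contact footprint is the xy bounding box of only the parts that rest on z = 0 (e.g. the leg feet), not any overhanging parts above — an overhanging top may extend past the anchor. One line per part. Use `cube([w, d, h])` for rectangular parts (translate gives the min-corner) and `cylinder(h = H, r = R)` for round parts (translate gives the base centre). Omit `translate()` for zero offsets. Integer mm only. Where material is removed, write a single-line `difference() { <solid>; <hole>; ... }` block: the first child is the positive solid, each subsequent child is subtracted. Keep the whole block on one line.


difference() { translate([669, 361, 0]) cylinder(h = 1765, r = 169); translate([669, 361, 0]) cylinder(h = 1765, r = 58); }


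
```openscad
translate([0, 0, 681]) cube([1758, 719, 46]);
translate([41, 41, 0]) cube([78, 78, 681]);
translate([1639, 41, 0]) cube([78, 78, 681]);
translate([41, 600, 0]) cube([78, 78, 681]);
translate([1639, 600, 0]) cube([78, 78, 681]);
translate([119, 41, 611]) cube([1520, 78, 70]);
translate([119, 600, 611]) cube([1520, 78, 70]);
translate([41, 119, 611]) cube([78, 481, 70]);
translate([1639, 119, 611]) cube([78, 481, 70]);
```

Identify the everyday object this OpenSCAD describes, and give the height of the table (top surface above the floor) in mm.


A table. The table height is 727 mm.

A 1758×719×46 slab sits at z = 681 on four 78 mm square posts — a table. The top surface is at 681 + 46 = 727 mm.


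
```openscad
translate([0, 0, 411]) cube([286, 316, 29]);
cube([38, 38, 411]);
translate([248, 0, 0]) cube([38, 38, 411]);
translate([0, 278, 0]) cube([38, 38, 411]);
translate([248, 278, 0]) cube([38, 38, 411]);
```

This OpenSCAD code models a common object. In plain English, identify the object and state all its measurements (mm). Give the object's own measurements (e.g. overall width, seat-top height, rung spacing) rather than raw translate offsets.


A four-legged stool. The seat is a 286×316×29 mm slab whose top surface is at z = 440 mm; four square legs, each 38×38 mm in cross-section, run from the floor (z = 0) to the underside of the seat, each flush with a corner of the seat.


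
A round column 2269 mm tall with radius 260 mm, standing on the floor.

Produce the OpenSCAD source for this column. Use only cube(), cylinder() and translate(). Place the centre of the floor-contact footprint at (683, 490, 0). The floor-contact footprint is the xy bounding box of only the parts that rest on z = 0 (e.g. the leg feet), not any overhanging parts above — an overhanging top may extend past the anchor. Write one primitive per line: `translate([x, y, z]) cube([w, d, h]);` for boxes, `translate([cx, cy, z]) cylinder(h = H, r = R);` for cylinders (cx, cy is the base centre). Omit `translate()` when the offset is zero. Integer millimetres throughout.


translate([683, 490, 0]) cylinder(h = 2269, r = 260);


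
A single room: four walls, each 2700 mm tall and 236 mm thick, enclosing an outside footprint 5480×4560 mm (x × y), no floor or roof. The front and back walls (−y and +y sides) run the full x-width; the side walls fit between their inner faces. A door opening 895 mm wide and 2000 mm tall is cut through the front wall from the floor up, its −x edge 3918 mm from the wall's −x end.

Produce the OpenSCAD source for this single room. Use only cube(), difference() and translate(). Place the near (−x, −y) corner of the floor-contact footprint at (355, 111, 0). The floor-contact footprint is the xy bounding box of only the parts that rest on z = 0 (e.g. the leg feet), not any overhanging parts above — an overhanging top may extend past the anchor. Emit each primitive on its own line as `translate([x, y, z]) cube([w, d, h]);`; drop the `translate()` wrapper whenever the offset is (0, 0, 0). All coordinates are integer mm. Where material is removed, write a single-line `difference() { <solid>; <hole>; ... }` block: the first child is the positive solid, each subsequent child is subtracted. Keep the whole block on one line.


difference() { translate([355, 111, 0]) cube([5480, 236, 2700]); translate([4273, 111, 0]) cube([895, 236, 2000]); }
translate([355, 4435, 0]) cube([5480, 236, 2700]);
translate([355, 347, 0]) cube([236, 4088, 2700]);
translate([5599, 347, 0]) cube([236, 4088, 2700]);


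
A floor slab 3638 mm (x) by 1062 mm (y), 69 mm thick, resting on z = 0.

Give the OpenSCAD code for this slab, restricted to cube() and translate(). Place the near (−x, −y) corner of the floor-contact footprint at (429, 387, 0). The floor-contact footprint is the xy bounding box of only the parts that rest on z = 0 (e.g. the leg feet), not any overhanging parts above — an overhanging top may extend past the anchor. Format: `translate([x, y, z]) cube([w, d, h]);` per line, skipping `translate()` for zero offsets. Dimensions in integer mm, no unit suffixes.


translate([429, 387, 0]) cube([3638, 1062, 69]);


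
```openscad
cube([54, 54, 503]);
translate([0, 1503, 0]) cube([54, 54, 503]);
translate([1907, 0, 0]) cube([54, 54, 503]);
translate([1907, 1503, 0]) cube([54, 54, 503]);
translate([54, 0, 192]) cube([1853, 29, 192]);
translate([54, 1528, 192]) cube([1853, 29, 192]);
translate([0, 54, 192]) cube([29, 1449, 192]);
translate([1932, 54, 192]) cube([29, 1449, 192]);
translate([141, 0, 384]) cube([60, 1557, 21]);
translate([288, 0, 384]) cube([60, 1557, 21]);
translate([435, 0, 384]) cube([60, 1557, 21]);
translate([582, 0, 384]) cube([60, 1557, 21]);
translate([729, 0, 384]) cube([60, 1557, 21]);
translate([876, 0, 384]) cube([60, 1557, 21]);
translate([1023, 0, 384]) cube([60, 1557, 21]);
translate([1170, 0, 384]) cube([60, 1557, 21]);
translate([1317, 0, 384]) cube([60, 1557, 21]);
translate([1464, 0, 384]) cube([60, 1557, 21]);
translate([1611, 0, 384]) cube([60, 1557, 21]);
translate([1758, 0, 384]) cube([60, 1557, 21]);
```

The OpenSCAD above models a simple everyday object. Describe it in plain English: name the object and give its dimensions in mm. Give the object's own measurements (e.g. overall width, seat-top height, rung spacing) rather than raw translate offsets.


A bed frame 1961 mm long (x) by 1557 mm wide (y). Four 54×54 mm corner posts, 503 mm tall, at the corners of the footprint. Four rails of 29 mm thickness and 192 mm height run between adjacent posts with their undersides at z = 192 mm, their outer faces flush with the outside of the frame (the two x-running rails run between the posts' inner faces; the two y-running rails run between the posts' inner faces). 12 slats, each 60 mm wide (x) and 21 mm thick, lie across the top of the two x-running rails, running the full 1557 mm width of the frame in y; along x they sit between the end posts with a 87 mm gap after the −x posts and between neighbouring slats, leaving 89 mm before the +x posts.


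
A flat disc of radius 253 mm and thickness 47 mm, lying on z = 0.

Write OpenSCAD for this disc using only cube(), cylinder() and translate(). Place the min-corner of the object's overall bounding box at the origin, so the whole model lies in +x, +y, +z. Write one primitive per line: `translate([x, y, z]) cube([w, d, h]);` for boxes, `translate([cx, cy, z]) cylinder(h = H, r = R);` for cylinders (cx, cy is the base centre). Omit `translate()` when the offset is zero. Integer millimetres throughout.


translate([253, 253, 0]) cylinder(h = 47, r = 253);


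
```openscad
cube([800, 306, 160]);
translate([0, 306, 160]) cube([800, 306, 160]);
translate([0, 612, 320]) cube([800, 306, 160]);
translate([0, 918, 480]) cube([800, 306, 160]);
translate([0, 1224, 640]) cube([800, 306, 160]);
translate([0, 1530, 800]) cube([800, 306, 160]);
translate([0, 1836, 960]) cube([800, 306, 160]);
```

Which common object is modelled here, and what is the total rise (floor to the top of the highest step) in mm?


A staircase. The total rise is 1120 mm.

7 identical blocks, each offset up and back from the previous — a staircase. Each step is 160 mm tall and there are 7 of them, so the total rise is 7 × 160 = 1120 mm.


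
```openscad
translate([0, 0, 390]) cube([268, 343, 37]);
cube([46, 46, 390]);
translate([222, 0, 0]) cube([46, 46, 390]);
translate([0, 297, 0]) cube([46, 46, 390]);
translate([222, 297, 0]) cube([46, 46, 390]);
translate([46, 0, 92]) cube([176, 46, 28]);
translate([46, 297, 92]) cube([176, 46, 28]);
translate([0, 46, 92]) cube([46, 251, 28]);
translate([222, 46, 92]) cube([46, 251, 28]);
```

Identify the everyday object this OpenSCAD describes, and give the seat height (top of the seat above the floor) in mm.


A stool. The seat height is 427 mm.

A 268×343×37 slab at z = 390 on four corner posts — a stool. The seat top is 390 + 37 = 427 mm.


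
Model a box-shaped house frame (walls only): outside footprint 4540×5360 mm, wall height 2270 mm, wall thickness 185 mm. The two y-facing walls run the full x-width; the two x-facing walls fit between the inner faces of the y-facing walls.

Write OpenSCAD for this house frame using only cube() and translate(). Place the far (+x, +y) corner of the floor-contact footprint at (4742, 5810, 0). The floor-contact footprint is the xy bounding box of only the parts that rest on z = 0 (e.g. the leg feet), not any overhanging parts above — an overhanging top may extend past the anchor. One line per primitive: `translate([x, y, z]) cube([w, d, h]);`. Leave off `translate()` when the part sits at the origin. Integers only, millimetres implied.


translate([202, 450, 0]) cube([4540, 185, 2270]);
translate([202, 5625, 0]) cube([4540, 185, 2270]);
translate([202, 635, 0]) cube([185, 4990, 2270]);
translate([4557, 635, 0]) cube([185, 4990, 2270]);


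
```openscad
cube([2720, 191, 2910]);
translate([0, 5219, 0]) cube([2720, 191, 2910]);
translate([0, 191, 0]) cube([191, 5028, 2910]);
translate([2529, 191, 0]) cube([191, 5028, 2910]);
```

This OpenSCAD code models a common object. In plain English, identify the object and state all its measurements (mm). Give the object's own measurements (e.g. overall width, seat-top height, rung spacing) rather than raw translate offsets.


The wall frame of a small rectangular building: four walls, each 2910 mm tall and 191 mm thick, enclosing a footprint 2720 mm (x) by 5410 mm (y) outside-to-outside, with no floor or roof. The front and back walls (the −y and +y sides) span the full width; the two side walls fit between them.


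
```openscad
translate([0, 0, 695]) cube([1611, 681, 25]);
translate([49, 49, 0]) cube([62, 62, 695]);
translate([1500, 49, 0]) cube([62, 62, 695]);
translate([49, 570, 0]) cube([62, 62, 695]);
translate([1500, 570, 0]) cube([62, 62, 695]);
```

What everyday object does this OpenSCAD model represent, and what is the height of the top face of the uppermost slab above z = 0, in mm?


A table. The table height is 720 mm.

A 1611×681×25 slab sits at z = 695 on four 62 mm square posts — a table. The top surface is at 695 + 25 = 720 mm.


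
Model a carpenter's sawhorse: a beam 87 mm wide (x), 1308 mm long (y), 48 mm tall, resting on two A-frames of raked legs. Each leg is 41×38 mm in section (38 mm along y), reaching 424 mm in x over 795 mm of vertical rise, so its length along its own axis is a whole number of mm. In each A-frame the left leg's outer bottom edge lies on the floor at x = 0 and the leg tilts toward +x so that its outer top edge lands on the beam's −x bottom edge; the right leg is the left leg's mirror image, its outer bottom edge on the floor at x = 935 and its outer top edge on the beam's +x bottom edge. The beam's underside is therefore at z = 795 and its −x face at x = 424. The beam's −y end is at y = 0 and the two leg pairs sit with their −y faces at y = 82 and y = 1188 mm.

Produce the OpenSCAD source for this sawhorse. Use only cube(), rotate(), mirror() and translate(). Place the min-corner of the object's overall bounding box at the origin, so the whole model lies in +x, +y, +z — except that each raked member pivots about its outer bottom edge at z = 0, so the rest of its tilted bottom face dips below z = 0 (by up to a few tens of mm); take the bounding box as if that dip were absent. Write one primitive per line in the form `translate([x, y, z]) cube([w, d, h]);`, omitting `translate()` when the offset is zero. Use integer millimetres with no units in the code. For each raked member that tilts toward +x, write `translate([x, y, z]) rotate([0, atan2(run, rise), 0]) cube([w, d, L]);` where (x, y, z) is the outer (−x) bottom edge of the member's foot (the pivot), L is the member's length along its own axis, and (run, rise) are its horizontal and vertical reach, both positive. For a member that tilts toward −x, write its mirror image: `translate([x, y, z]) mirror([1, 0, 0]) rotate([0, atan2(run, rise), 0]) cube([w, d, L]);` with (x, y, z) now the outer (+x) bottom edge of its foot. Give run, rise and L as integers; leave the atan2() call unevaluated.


translate([424, 0, 795]) cube([87, 1308, 48]);
translate([0, 82, 0]) rotate([0, atan2(424, 795), 0]) cube([41, 38, 901]);
translate([935, 82, 0]) mirror([1, 0, 0]) rotate([0, atan2(424, 795), 0]) cube([41, 38, 901]);
translate([0, 1188, 0]) rotate([0, atan2(424, 795), 0]) cube([41, 38, 901]);
translate([935, 1188, 0]) mirror([1, 0, 0]) rotate([0, atan2(424, 795), 0]) cube([41, 38, 901]);


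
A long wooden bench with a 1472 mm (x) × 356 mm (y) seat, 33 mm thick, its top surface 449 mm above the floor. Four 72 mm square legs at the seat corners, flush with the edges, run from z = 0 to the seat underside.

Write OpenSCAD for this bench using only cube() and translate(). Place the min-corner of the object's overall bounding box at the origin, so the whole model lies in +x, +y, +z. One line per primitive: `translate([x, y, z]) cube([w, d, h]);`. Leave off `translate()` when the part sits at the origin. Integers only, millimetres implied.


translate([0, 0, 416]) cube([1472, 356, 33]);
cube([72, 72, 416]);
translate([0, 284, 0]) cube([72, 72, 416]);
translate([1400, 0, 0]) cube([72, 72, 416]);
translate([1400, 284, 0]) cube([72, 72, 416]);


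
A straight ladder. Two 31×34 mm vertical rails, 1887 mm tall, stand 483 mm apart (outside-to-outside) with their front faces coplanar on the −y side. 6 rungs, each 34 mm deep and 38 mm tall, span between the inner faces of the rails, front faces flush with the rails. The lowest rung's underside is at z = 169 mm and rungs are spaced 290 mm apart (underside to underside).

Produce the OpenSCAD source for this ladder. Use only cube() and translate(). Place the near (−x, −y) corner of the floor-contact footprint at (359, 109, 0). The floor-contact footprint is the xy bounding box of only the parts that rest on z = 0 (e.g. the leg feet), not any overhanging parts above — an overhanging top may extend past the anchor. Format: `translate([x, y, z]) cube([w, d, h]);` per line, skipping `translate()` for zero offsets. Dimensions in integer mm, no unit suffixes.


// rung span = 483 - 2*31 = 421
// rung[k] z = 169 + k*290
translate([359, 109, 0]) cube([31, 34, 1887]);
translate([811, 109, 0]) cube([31, 34, 1887]);
translate([390, 109, 169]) cube([421, 34, 38]);
translate([390, 109, 459]) cube([421, 34, 38]);
translate([390, 109, 749]) cube([421, 34, 38]);
translate([390, 109, 1039]) cube([421, 34, 38]);
translate([390, 109, 1329]) cube([421, 34, 38]);
translate([390, 109, 1619]) cube([421, 34, 38]);


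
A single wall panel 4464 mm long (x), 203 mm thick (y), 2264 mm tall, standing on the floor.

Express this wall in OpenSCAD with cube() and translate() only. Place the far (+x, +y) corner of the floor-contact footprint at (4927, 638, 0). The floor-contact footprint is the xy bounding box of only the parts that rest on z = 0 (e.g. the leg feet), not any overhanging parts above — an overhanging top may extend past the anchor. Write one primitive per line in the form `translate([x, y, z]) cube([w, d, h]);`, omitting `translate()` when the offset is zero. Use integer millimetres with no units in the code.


translate([463, 435, 0]) cube([4464, 203, 2264]);


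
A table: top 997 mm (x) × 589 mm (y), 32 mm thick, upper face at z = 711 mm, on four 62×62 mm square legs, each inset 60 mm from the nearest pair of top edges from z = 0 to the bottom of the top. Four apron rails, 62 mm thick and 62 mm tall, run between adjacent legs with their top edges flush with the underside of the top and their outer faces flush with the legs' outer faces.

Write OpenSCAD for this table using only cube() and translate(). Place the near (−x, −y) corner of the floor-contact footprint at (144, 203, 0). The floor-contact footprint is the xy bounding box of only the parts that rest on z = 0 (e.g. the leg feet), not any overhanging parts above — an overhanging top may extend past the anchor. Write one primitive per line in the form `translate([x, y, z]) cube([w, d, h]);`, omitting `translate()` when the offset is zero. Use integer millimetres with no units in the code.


translate([84, 143, 679]) cube([997, 589, 32]);
translate([144, 203, 0]) cube([62, 62, 679]);
translate([959, 203, 0]) cube([62, 62, 679]);
translate([144, 610, 0]) cube([62, 62, 679]);
translate([959, 610, 0]) cube([62, 62, 679]);
translate([206, 203, 617]) cube([753, 62, 62]);
translate([206, 610, 617]) cube([753, 62, 62]);
translate([144, 265, 617]) cube([62, 345, 62]);
translate([959, 265, 617]) cube([62, 345, 62]);


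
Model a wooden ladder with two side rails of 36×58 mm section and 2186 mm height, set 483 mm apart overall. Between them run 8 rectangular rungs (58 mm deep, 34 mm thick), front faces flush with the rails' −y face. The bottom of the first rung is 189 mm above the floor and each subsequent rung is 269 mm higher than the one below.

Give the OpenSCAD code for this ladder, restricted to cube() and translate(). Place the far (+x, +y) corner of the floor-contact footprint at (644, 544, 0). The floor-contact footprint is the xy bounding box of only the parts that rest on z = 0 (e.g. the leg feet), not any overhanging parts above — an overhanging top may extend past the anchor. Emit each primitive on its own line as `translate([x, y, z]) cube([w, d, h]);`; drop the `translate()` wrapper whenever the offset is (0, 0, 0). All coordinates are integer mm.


translate([161, 486, 0]) cube([36, 58, 2186]);
translate([608, 486, 0]) cube([36, 58, 2186]);
translate([197, 486, 189]) cube([411, 58, 34]);
translate([197, 486, 458]) cube([411, 58, 34]);
translate([197, 486, 727]) cube([411, 58, 34]);
translate([197, 486, 996]) cube([411, 58, 34]);
translate([197, 486, 1265]) cube([411, 58, 34]);
translate([197, 486, 1534]) cube([411, 58, 34]);
translate([197, 486, 1803]) cube([411, 58, 34]);
translate([197, 486, 2072]) cube([411, 58, 34]);


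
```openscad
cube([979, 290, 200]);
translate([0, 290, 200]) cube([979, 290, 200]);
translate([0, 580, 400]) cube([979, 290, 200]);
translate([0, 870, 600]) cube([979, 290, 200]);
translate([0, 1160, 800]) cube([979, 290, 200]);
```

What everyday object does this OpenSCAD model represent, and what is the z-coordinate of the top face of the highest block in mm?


A staircase. The total rise is 1000 mm.

5 identical blocks, each offset up and back from the previous — a staircase. Each step is 200 mm tall and there are 5 of them, so the total rise is 5 × 200 = 1000 mm.


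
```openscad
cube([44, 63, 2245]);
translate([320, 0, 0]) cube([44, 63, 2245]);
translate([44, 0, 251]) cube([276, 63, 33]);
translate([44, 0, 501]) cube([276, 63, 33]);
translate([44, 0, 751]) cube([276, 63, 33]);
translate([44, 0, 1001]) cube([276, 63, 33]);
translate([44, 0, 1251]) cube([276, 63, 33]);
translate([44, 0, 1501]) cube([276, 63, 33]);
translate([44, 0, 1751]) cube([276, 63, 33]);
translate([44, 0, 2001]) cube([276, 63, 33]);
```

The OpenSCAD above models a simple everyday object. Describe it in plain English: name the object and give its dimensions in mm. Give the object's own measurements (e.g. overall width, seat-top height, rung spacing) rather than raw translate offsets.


A straight ladder. Two 44×63 mm vertical rails, 2245 mm tall, stand 364 mm apart (outside-to-outside) with their front faces coplanar on the −y side. 8 rungs, each 63 mm deep and 33 mm tall, span between the inner faces of the rails, front faces flush with the rails. The lowest rung's underside is at z = 251 mm and rungs are spaced 250 mm apart (underside to underside).


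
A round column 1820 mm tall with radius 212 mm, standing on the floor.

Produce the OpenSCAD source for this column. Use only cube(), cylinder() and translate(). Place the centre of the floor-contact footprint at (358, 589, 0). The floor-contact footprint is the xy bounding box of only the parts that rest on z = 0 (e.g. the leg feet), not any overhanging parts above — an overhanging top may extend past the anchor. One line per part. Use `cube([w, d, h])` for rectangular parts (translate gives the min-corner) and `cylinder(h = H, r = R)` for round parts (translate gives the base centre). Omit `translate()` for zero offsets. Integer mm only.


translate([358, 589, 0]) cylinder(h = 1820, r = 212);


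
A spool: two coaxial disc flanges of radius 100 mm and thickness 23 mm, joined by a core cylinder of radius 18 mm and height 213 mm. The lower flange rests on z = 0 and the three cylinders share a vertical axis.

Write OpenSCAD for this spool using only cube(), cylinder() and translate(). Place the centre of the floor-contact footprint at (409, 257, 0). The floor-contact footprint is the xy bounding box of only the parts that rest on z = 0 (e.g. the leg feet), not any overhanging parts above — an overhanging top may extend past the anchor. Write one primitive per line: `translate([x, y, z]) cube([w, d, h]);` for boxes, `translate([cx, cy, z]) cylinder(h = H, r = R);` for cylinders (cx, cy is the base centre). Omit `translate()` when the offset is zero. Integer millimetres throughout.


translate([409, 257, 0]) cylinder(h = 23, r = 100);
translate([409, 257, 23]) cylinder(h = 213, r = 18);
translate([409, 257, 236]) cylinder(h = 23, r = 100);


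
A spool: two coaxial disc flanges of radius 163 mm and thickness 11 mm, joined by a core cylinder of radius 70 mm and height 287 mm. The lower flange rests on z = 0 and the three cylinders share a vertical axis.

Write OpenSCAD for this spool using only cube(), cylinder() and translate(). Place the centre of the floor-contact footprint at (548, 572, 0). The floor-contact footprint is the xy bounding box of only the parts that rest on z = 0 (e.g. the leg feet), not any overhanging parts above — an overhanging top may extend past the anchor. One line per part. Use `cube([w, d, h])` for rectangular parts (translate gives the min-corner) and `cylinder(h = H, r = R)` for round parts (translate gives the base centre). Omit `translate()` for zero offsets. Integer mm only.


translate([548, 572, 0]) cylinder(h = 11, r = 163);
translate([548, 572, 11]) cylinder(h = 287, r = 70);
translate([548, 572, 298]) cylinder(h = 11, r = 163);


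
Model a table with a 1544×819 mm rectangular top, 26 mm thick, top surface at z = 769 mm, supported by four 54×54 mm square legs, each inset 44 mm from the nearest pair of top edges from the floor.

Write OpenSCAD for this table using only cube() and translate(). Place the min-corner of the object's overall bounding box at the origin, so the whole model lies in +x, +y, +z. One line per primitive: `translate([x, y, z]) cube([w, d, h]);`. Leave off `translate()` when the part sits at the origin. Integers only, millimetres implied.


translate([0, 0, 743]) cube([1544, 819, 26]);
translate([44, 44, 0]) cube([54, 54, 743]);
translate([1446, 44, 0]) cube([54, 54, 743]);
translate([44, 721, 0]) cube([54, 54, 743]);
translate([1446, 721, 0]) cube([54, 54, 743]);


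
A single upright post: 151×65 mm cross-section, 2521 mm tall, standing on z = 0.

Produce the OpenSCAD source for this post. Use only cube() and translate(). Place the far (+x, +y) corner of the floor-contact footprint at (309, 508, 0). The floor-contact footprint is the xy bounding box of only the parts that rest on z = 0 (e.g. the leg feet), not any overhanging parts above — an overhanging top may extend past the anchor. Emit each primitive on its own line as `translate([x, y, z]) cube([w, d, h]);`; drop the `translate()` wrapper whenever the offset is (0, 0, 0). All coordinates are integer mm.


translate([158, 443, 0]) cube([151, 65, 2521]);


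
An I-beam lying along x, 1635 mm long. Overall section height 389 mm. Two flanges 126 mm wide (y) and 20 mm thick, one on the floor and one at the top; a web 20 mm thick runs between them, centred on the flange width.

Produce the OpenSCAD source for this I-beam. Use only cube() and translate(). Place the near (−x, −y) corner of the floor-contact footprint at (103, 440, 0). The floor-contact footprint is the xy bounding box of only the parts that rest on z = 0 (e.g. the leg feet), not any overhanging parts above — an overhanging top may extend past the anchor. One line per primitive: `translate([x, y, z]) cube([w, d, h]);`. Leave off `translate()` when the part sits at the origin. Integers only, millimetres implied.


translate([103, 440, 0]) cube([1635, 126, 20]);
translate([103, 493, 20]) cube([1635, 20, 349]);
translate([103, 440, 369]) cube([1635, 126, 20]);


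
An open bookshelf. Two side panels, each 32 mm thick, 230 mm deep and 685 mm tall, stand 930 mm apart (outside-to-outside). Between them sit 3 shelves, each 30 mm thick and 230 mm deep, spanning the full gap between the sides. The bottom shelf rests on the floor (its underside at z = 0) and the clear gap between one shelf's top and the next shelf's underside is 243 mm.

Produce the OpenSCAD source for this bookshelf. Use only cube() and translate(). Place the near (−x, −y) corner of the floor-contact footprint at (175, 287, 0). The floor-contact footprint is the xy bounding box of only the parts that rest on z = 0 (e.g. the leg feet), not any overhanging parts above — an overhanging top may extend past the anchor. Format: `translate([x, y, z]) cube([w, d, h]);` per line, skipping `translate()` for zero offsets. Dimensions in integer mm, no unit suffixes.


translate([175, 287, 0]) cube([32, 230, 685]);
translate([1073, 287, 0]) cube([32, 230, 685]);
translate([207, 287, 0]) cube([866, 230, 30]);
translate([207, 287, 273]) cube([866, 230, 30]);
translate([207, 287, 546]) cube([866, 230, 30]);


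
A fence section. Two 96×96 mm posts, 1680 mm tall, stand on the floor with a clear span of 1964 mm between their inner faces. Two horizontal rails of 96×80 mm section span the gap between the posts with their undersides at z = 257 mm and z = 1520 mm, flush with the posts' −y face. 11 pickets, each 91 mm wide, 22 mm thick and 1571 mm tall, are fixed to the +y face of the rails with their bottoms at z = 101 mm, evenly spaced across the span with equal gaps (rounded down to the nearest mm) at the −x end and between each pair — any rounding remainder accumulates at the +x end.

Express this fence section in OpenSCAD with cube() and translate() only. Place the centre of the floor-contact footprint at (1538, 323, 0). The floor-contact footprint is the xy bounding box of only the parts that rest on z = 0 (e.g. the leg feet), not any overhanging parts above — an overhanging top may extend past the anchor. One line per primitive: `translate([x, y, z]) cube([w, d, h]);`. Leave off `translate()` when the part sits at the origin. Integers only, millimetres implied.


translate([460, 275, 0]) cube([96, 96, 1680]);
translate([2520, 275, 0]) cube([96, 96, 1680]);
translate([556, 275, 257]) cube([1964, 96, 80]);
translate([556, 275, 1520]) cube([1964, 96, 80]);
translate([636, 371, 101]) cube([91, 22, 1571]);
translate([807, 371, 101]) cube([91, 22, 1571]);
translate([978, 371, 101]) cube([91, 22, 1571]);
translate([1149, 371, 101]) cube([91, 22, 1571]);
translate([1320, 371, 101]) cube([91, 22, 1571]);
translate([1491, 371, 101]) cube([91, 22, 1571]);
translate([1662, 371, 101]) cube([91, 22, 1571]);
translate([1833, 371, 101]) cube([91, 22, 1571]);
translate([2004, 371, 101]) cube([91, 22, 1571]);
translate([2175, 371, 101]) cube([91, 22, 1571]);
translate([2346, 371, 101]) cube([91, 22, 1571]);


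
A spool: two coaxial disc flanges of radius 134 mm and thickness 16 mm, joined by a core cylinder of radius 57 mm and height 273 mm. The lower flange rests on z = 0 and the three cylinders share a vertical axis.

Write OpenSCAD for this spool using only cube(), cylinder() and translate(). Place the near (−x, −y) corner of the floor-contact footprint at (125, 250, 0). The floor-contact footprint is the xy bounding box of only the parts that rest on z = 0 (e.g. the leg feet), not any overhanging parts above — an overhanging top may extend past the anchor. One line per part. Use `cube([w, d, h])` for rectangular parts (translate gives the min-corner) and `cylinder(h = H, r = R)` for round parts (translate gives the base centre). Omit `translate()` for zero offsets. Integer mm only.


translate([259, 384, 0]) cylinder(h = 16, r = 134);
translate([259, 384, 16]) cylinder(h = 273, r = 57);
translate([259, 384, 289]) cylinder(h = 16, r = 134);


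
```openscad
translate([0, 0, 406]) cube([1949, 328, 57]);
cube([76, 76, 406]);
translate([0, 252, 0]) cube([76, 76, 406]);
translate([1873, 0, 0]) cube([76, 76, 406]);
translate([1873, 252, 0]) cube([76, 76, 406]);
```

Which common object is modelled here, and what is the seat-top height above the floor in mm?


A bench. The seat-top height is 463 mm.

A long slab on four corner posts — a bench. The slab sits at z = 406 with thickness 57, so the top is 406 + 57 = 463 mm.


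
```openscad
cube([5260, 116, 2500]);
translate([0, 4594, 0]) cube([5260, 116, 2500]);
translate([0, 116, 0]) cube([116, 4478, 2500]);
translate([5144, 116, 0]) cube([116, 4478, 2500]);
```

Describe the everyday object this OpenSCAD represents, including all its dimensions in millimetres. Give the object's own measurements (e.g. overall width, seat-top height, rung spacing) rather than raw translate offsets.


The wall frame of a small rectangular building: four walls, each 2500 mm tall and 116 mm thick, enclosing a footprint 5260 mm (x) by 4710 mm (y) outside-to-outside, with no floor or roof. The front and back walls (the −y and +y sides) span the full width; the two side walls fit between them.


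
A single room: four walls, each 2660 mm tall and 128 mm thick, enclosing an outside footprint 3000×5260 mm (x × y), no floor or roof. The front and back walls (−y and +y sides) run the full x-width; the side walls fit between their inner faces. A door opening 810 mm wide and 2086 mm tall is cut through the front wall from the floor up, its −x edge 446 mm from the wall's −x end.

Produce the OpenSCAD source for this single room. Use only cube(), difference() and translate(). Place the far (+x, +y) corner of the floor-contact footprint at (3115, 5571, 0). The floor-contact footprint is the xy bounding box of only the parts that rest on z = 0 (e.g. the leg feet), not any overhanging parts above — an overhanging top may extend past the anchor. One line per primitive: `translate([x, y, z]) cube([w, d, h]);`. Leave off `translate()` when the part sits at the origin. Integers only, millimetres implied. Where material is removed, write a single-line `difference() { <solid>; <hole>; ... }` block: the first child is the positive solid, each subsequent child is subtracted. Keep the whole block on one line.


difference() { translate([115, 311, 0]) cube([3000, 128, 2660]); translate([561, 311, 0]) cube([810, 128, 2086]); }
translate([115, 5443, 0]) cube([3000, 128, 2660]);
translate([115, 439, 0]) cube([128, 5004, 2660]);
translate([2987, 439, 0]) cube([128, 5004, 2660]);


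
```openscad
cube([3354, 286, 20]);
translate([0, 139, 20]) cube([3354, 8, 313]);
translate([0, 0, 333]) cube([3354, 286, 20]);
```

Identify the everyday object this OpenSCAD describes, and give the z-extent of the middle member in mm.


An I-beam. The web height is 313 mm.

Two wide flanges with a thin centred web — an I-beam. Overall 353 mm minus two 20 mm flanges gives a web of 353 − 2·20 = 313 mm.


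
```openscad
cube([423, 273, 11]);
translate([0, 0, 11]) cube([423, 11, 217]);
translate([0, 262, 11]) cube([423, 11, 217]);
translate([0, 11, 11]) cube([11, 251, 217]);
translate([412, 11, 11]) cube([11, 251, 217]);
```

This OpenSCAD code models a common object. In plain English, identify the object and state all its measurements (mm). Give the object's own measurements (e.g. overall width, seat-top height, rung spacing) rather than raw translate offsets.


An open-topped rectangular box: outside dimensions 423×273×228 mm, with a uniform wall and base thickness of 11 mm. The base is a full 423×273 slab on the floor; four walls sit on top of the base. The front and back walls (the −y and +y sides) span the full width; the two side walls fit between them.


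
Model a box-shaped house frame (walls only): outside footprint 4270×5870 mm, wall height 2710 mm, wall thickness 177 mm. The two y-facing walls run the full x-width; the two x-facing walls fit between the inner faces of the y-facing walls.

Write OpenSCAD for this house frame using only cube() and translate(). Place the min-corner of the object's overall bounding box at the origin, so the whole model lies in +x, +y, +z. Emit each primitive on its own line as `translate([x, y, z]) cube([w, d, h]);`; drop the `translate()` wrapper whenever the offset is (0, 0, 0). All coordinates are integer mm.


cube([4270, 177, 2710]);
translate([0, 5693, 0]) cube([4270, 177, 2710]);
translate([0, 177, 0]) cube([177, 5516, 2710]);
translate([4093, 177, 0]) cube([177, 5516, 2710]);


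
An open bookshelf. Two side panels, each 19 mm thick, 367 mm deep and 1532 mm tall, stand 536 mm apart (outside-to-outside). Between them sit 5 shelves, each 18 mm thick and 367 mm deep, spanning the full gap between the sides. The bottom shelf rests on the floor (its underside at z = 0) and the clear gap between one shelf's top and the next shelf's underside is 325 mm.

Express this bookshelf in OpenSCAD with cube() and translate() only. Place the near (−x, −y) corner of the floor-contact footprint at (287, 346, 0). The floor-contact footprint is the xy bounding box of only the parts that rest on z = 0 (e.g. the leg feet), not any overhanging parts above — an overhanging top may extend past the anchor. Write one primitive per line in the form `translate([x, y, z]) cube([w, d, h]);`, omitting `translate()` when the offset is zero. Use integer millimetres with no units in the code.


translate([287, 346, 0]) cube([19, 367, 1532]);
translate([804, 346, 0]) cube([19, 367, 1532]);
translate([306, 346, 0]) cube([498, 367, 18]);
translate([306, 346, 343]) cube([498, 367, 18]);
translate([306, 346, 686]) cube([498, 367, 18]);
translate([306, 346, 1029]) cube([498, 367, 18]);
translate([306, 346, 1372]) cube([498, 367, 18]);


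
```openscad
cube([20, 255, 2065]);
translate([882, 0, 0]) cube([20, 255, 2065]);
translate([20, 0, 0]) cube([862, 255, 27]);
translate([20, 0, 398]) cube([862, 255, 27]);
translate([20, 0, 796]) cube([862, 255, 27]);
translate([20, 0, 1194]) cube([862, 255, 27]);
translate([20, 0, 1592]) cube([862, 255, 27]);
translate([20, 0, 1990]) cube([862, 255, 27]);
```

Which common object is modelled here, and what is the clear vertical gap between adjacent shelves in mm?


A bookshelf. The clear shelf gap is 371 mm.

Two tall side panels with 6 horizontal boards between them — a bookshelf. The first two shelf undersides are at z = 0 and z = 398; with shelf thickness 27, the clear gap is 398 − 0 − 27 = 371 mm.


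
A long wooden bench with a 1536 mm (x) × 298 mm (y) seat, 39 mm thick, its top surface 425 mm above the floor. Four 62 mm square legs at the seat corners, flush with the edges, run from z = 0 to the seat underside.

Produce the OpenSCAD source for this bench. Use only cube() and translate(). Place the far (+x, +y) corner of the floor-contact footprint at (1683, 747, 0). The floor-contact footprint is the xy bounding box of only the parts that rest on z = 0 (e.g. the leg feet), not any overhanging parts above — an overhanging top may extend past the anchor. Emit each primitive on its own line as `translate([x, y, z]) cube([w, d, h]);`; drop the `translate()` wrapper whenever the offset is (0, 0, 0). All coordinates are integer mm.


translate([147, 449, 386]) cube([1536, 298, 39]);
translate([147, 449, 0]) cube([62, 62, 386]);
translate([147, 685, 0]) cube([62, 62, 386]);
translate([1621, 449, 0]) cube([62, 62, 386]);
translate([1621, 685, 0]) cube([62, 62, 386]);
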